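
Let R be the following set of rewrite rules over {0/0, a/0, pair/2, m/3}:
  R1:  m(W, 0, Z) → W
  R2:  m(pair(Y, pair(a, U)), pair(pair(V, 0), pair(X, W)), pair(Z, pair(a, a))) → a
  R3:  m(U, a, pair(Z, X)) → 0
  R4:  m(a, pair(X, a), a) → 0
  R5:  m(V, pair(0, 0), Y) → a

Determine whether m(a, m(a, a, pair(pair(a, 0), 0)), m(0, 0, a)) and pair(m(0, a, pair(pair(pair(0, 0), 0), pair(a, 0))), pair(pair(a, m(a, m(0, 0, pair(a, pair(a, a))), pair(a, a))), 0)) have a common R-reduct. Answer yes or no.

Reduce t₁ = m(a, m(a, a, pair(pair(a, 0), 0)), m(0, 0, a)):
1. m(a, m(a, a, pair(pair(a, 0), 0)), m(0, 0, a))  →  m(a, 0, m(0, 0, a))   [R3 at 2]
2. m(a, 0, m(0, 0, a))  →  a   [R1 at ε]

Reduce t₂ = pair(m(0, a, pair(pair(pair(0, 0), 0), pair(a, 0))), pair(pair(a, m(a, m(0, 0, pair(a, pair(a, a))), pair(a, a))), 0)):
1. pair(m(0, a, pair(pair(pair(0, 0), 0), pair(a, 0))), pair(pair(a, m(a, m(0, 0, pair(a, pair(a, a))), pair(a, a))), 0))  →  pair(0, pair(pair(a, m(a, m(0, 0, pair(a, pair(a, a))), pair(a, a))), 0))   [R3 at 1]
2. pair(0, pair(pair(a, m(a, m(0, 0, pair(a, pair(a, a))), pair(a, a))), 0))  →  pair(0, pair(pair(a, m(a, 0, pair(a, a))), 0))   [R1 at 2.1.2.2]
3. pair(0, pair(pair(a, m(a, 0, pair(a, a))), 0))  →  pair(0, pair(pair(a, a), 0))   [R1 at 2.1.2]

no — NF(t₁) = a, NF(t₂) = pair(0, pair(pair(a, a), 0))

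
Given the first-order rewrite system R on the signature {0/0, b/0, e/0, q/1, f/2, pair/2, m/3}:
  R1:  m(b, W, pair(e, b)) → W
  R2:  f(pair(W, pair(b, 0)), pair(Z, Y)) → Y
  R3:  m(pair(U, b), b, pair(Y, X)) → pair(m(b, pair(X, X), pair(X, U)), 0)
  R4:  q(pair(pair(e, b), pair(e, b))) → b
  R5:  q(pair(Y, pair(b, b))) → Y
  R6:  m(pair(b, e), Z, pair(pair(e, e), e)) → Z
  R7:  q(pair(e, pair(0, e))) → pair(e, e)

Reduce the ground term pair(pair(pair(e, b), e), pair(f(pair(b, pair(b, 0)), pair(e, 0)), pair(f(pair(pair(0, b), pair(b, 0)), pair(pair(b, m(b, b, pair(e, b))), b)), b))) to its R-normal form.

pair(pair(pair(e, b), e), pair(0, pair(b, b)))

1. pair(pair(pair(e, b), e), pair(f(pair(b, pair(b, 0)), pair(e, 0)), pair(f(pair(pair(0, b), pair(b, 0)), pair(pair(b, m(b, b, pair(e, b))), b)), b)))  →  pair(pair(pair(e, b), e), pair(0, pair(f(pair(pair(0, b), pair(b, 0)), pair(pair(b, m(b, b, pair(e, b))), b)), b)))   [R2 at 2.1]
2. pair(pair(pair(e, b), e), pair(0, pair(f(pair(pair(0, b), pair(b, 0)), pair(pair(b, m(b, b, pair(e, b))), b)), b)))  →  pair(pair(pair(e, b), e), pair(0, pair(b, b)))   [R2 at 2.2.1]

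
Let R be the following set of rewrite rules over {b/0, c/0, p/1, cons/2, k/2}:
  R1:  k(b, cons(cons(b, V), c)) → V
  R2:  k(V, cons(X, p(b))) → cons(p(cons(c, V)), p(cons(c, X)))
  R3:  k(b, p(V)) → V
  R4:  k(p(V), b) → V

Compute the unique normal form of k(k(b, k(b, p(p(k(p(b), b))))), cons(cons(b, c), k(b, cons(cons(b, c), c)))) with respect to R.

c

1. k(k(b, k(b, p(p(k(p(b), b))))), cons(cons(b, c), k(b, cons(cons(b, c), c))))  →  k(k(b, p(k(p(b), b))), cons(cons(b, c), k(b, cons(cons(b, c), c))))   [R3 at 1.2]
2. k(k(b, p(k(p(b), b))), cons(cons(b, c), k(b, cons(cons(b, c), c))))  →  k(k(p(b), b), cons(cons(b, c), k(b, cons(cons(b, c), c))))   [R3 at 1]
3. k(k(p(b), b), cons(cons(b, c), k(b, cons(cons(b, c), c))))  →  k(b, cons(cons(b, c), k(b, cons(cons(b, c), c))))   [R4 at 1]
4. k(b, cons(cons(b, c), k(b, cons(cons(b, c), c))))  →  k(b, cons(cons(b, c), c))   [R1 at 2.2]
5. k(b, cons(cons(b, c), c))  →  c   [R1 at ε]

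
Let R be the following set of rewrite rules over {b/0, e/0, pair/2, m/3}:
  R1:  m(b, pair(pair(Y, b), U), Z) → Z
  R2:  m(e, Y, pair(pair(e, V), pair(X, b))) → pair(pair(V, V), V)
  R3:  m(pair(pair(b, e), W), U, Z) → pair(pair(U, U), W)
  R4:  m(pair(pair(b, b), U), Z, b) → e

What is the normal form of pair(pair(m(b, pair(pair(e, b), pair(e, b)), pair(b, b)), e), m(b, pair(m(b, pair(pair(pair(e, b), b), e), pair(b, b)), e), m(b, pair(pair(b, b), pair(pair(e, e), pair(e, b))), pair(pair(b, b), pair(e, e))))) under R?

1. pair(pair(m(b, pair(pair(e, b), pair(e, b)), pair(b, b)), e), m(b, pair(m(b, pair(pair(pair(e, b), b), e), pair(b, b)), e), m(b, pair(pair(b, b), pair(pair(e, e), pair(e, b))), pair(pair(b, b), pair(e, e)))))  →  pair(pair(pair(b, b), e), m(b, pair(m(b, pair(pair(pair(e, b), b), e), pair(b, b)), e), m(b, pair(pair(b, b), pair(pair(e, e), pair(e, b))), pair(pair(b, b), pair(e, e)))))   [R1 at 1.1]
2. pair(pair(pair(b, b), e), m(b, pair(m(b, pair(pair(pair(e, b), b), e), pair(b, b)), e), m(b, pair(pair(b, b), pair(pair(e, e), pair(e, b))), pair(pair(b, b), pair(e, e)))))  →  pair(pair(pair(b, b), e), m(b, pair(pair(b, b), e), m(b, pair(pair(b, b), pair(pair(e, e), pair(e, b))), pair(pair(b, b), pair(e, e)))))   [R1 at 2.2.1]
3. pair(pair(pair(b, b), e), m(b, pair(pair(b, b), e), m(b, pair(pair(b, b), pair(pair(e, e), pair(e, b))), pair(pair(b, b), pair(e, e)))))  →  pair(pair(pair(b, b), e), m(b, pair(pair(b, b), pair(pair(e, e), pair(e, b))), pair(pair(b, b), pair(e, e))))   [R1 at 2]
4. pair(pair(pair(b, b), e), m(b, pair(pair(b, b), pair(pair(e, e), pair(e, b))), pair(pair(b, b), pair(e, e))))  →  pair(pair(pair(b, b), e), pair(pair(b, b), pair(e, e)))   [R1 at 2]

pair(pair(pair(b, b), e), pair(pair(b, b), pair(e, e)))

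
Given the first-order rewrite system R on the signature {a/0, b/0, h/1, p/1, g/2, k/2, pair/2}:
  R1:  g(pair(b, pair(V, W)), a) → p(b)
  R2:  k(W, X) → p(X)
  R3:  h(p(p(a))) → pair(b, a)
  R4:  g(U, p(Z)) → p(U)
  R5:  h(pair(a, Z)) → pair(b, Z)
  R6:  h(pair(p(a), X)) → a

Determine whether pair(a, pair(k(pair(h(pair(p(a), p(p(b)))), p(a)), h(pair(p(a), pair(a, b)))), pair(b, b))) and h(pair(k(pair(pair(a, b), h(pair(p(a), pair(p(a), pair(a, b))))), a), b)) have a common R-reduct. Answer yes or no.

no — NF(t₁) = pair(a, pair(p(a), pair(b, b))), NF(t₂) = a

Reduce t₁ = pair(a, pair(k(pair(h(pair(p(a), p(p(b)))), p(a)), h(pair(p(a), pair(a, b)))), pair(b, b))):
1. pair(a, pair(k(pair(h(pair(p(a), p(p(b)))), p(a)), h(pair(p(a), pair(a, b)))), pair(b, b)))  →  pair(a, pair(p(h(pair(p(a), pair(a, b)))), pair(b, b)))   [R2 at 2.1]
2. pair(a, pair(p(h(pair(p(a), pair(a, b)))), pair(b, b)))  →  pair(a, pair(p(a), pair(b, b)))   [R6 at 2.1.1]

Reduce t₂ = h(pair(k(pair(pair(a, b), h(pair(p(a), pair(p(a), pair(a, b))))), a), b)):
1. h(pair(k(pair(pair(a, b), h(pair(p(a), pair(p(a), pair(a, b))))), a), b))  →  h(pair(p(a), b))   [R2 at 1.1]
2. h(pair(p(a), b))  →  a   [R6 at ε]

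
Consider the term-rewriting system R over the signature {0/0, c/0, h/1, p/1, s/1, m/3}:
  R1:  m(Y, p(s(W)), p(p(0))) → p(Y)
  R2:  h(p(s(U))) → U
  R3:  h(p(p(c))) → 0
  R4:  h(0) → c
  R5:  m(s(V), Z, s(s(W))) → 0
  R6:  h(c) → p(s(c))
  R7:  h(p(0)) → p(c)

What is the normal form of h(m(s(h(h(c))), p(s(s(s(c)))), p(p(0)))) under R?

c

1. h(m(s(h(h(c))), p(s(s(s(c)))), p(p(0))))  →  h(p(s(h(h(c)))))   [R1 at 1]
2. h(p(s(h(h(c)))))  →  h(h(c))   [R2 at ε]
3. h(h(c))  →  h(p(s(c)))   [R6 at 1]
4. h(p(s(c)))  →  c   [R2 at ε]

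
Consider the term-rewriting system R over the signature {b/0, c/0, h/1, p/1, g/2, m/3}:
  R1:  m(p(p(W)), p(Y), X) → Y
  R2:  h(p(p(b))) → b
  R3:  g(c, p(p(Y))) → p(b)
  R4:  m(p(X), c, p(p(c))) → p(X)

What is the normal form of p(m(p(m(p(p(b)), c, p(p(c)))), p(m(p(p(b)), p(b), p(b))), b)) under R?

1. p(m(p(m(p(p(b)), c, p(p(c)))), p(m(p(p(b)), p(b), p(b))), b))  →  p(m(p(p(p(b))), p(m(p(p(b)), p(b), p(b))), b))   [R4 at 1.1.1]
2. p(m(p(p(p(b))), p(m(p(p(b)), p(b), p(b))), b))  →  p(m(p(p(b)), p(b), p(b)))   [R1 at 1]
3. p(m(p(p(b)), p(b), p(b)))  →  p(b)   [R1 at 1]

p(b)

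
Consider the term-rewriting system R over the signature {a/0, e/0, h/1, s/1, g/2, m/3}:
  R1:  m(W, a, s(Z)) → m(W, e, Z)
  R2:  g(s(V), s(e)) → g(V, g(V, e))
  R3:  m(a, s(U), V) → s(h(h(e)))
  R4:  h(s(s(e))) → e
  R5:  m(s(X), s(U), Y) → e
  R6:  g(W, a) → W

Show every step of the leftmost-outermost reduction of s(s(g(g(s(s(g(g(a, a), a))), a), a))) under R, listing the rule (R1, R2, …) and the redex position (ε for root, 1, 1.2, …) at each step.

1. s(s(g(g(s(s(g(g(a, a), a))), a), a)))  →  s(s(g(s(s(g(g(a, a), a))), a)))   [R6 at 1.1]
2. s(s(g(s(s(g(g(a, a), a))), a)))  →  s(s(s(s(g(g(a, a), a)))))   [R6 at 1.1]
3. s(s(s(s(g(g(a, a), a)))))  →  s(s(s(s(g(a, a)))))   [R6 at 1.1.1.1]
4. s(s(s(s(g(a, a)))))  →  s(s(s(s(a))))   [R6 at 1.1.1.1]

s(s(s(s(a))))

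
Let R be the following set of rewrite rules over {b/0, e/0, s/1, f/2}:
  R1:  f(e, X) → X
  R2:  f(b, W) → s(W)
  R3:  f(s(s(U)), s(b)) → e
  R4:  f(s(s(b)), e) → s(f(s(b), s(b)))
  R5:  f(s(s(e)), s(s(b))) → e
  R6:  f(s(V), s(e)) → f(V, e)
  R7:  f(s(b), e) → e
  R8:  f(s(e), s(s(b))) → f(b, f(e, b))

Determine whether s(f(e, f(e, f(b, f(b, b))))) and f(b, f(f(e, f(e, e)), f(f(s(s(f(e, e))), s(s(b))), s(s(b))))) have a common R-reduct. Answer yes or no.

Reduce t₁ = s(f(e, f(e, f(b, f(b, b))))):
1. s(f(e, f(e, f(b, f(b, b)))))  →  s(f(e, f(b, f(b, b))))   [R1 at 1]
2. s(f(e, f(b, f(b, b))))  →  s(f(b, f(b, b)))   [R1 at 1]
3. s(f(b, f(b, b)))  →  s(s(f(b, b)))   [R2 at 1]
4. s(s(f(b, b)))  →  s(s(s(b)))   [R2 at 1.1]

Reduce t₂ = f(b, f(f(e, f(e, e)), f(f(s(s(f(e, e))), s(s(b))), s(s(b))))):
1. f(b, f(f(e, f(e, e)), f(f(s(s(f(e, e))), s(s(b))), s(s(b)))))  →  s(f(f(e, f(e, e)), f(f(s(s(f(e, e))), s(s(b))), s(s(b)))))   [R2 at ε]
2. s(f(f(e, f(e, e)), f(f(s(s(f(e, e))), s(s(b))), s(s(b)))))  →  s(f(f(e, e), f(f(s(s(f(e, e))), s(s(b))), s(s(b)))))   [R1 at 1.1]
3. s(f(f(e, e), f(f(s(s(f(e, e))), s(s(b))), s(s(b)))))  →  s(f(e, f(f(s(s(f(e, e))), s(s(b))), s(s(b)))))   [R1 at 1.1]
4. s(f(e, f(f(s(s(f(e, e))), s(s(b))), s(s(b)))))  →  s(f(f(s(s(f(e, e))), s(s(b))), s(s(b))))   [R1 at 1]
5. s(f(f(s(s(f(e, e))), s(s(b))), s(s(b))))  →  s(f(f(s(s(e)), s(s(b))), s(s(b))))   [R1 at 1.1.1.1.1]
6. s(f(f(s(s(e)), s(s(b))), s(s(b))))  →  s(f(e, s(s(b))))   [R5 at 1.1]
7. s(f(e, s(s(b))))  →  s(s(s(b)))   [R1 at 1]

yes — NF(t₁) = s(s(s(b))), NF(t₂) = s(s(s(b)))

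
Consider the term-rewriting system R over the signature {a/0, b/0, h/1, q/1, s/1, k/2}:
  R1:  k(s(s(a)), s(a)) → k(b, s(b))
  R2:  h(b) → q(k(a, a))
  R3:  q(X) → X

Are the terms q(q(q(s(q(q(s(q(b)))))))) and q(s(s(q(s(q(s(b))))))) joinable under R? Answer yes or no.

no — NF(t₁) = s(s(b)), NF(t₂) = s(s(s(s(b))))

Reduce t₁ = q(q(q(s(q(q(s(q(b)))))))):
1. q(q(q(s(q(q(s(q(b))))))))  →  q(q(s(q(q(s(q(b)))))))   [R3 at ε]
2. q(q(s(q(q(s(q(b)))))))  →  q(s(q(q(s(q(b))))))   [R3 at ε]
3. q(s(q(q(s(q(b))))))  →  s(q(q(s(q(b)))))   [R3 at ε]
4. s(q(q(s(q(b)))))  →  s(q(s(q(b))))   [R3 at 1]
5. s(q(s(q(b))))  →  s(s(q(b)))   [R3 at 1]
6. s(s(q(b)))  →  s(s(b))   [R3 at 1.1]

Reduce t₂ = q(s(s(q(s(q(s(b))))))):
1. q(s(s(q(s(q(s(b)))))))  →  s(s(q(s(q(s(b))))))   [R3 at ε]
2. s(s(q(s(q(s(b))))))  →  s(s(s(q(s(b)))))   [R3 at 1.1]
3. s(s(s(q(s(b)))))  →  s(s(s(s(b))))   [R3 at 1.1.1]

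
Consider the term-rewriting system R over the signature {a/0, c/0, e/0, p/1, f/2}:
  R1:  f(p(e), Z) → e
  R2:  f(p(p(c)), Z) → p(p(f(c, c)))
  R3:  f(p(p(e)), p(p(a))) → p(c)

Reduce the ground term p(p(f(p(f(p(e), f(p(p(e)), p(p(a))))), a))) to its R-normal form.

1. p(p(f(p(f(p(e), f(p(p(e)), p(p(a))))), a)))  →  p(p(f(p(e), a)))   [R1 at 1.1.1.1]
2. p(p(f(p(e), a)))  →  p(p(e))   [R1 at 1.1]

p(p(e))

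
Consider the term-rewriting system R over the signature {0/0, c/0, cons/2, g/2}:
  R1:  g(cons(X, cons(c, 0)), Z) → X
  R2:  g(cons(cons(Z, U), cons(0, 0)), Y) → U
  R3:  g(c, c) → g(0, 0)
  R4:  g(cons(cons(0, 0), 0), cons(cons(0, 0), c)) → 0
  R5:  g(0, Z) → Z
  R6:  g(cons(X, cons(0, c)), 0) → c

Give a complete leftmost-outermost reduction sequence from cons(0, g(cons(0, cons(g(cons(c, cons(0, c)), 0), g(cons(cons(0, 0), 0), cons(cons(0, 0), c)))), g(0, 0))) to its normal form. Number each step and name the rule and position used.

1. cons(0, g(cons(0, cons(g(cons(c, cons(0, c)), 0), g(cons(cons(0, 0), 0), cons(cons(0, 0), c)))), g(0, 0)))  →  cons(0, g(cons(0, cons(c, g(cons(cons(0, 0), 0), cons(cons(0, 0), c)))), g(0, 0)))   [R6 at 2.1.2.1]
2. cons(0, g(cons(0, cons(c, g(cons(cons(0, 0), 0), cons(cons(0, 0), c)))), g(0, 0)))  →  cons(0, g(cons(0, cons(c, 0)), g(0, 0)))   [R4 at 2.1.2.2]
3. cons(0, g(cons(0, cons(c, 0)), g(0, 0)))  →  cons(0, 0)   [R1 at 2]

cons(0, 0)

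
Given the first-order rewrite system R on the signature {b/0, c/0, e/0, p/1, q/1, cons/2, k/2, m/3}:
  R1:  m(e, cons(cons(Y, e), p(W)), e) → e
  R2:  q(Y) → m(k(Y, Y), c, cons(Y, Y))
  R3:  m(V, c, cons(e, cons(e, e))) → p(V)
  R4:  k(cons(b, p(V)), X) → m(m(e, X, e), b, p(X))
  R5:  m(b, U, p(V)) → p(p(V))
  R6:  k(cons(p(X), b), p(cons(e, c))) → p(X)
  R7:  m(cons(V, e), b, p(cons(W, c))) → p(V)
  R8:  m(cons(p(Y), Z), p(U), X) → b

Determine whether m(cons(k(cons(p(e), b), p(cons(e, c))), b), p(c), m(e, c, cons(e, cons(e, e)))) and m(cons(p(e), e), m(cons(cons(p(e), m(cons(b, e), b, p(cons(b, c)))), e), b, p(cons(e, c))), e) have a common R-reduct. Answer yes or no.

yes — NF(t₁) = b, NF(t₂) = b

Reduce t₁ = m(cons(k(cons(p(e), b), p(cons(e, c))), b), p(c), m(e, c, cons(e, cons(e, e)))):
1. m(cons(k(cons(p(e), b), p(cons(e, c))), b), p(c), m(e, c, cons(e, cons(e, e))))  →  m(cons(p(e), b), p(c), m(e, c, cons(e, cons(e, e))))   [R6 at 1.1]
2. m(cons(p(e), b), p(c), m(e, c, cons(e, cons(e, e))))  →  b   [R8 at ε]

Reduce t₂ = m(cons(p(e), e), m(cons(cons(p(e), m(cons(b, e), b, p(cons(b, c)))), e), b, p(cons(e, c))), e):
1. m(cons(p(e), e), m(cons(cons(p(e), m(cons(b, e), b, p(cons(b, c)))), e), b, p(cons(e, c))), e)  →  m(cons(p(e), e), p(cons(p(e), m(cons(b, e), b, p(cons(b, c))))), e)   [R7 at 2]
2. m(cons(p(e), e), p(cons(p(e), m(cons(b, e), b, p(cons(b, c))))), e)  →  b   [R8 at ε]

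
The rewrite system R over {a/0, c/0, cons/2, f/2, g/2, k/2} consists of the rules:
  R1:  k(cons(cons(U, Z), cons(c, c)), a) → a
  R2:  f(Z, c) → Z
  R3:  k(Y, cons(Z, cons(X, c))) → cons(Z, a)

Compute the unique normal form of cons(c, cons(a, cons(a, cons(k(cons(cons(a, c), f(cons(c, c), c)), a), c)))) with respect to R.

1. cons(c, cons(a, cons(a, cons(k(cons(cons(a, c), f(cons(c, c), c)), a), c))))  →  cons(c, cons(a, cons(a, cons(k(cons(cons(a, c), cons(c, c)), a), c))))   [R2 at 2.2.2.1.1.2]
2. cons(c, cons(a, cons(a, cons(k(cons(cons(a, c), cons(c, c)), a), c))))  →  cons(c, cons(a, cons(a, cons(a, c))))   [R1 at 2.2.2.1]

cons(c, cons(a, cons(a, cons(a, c))))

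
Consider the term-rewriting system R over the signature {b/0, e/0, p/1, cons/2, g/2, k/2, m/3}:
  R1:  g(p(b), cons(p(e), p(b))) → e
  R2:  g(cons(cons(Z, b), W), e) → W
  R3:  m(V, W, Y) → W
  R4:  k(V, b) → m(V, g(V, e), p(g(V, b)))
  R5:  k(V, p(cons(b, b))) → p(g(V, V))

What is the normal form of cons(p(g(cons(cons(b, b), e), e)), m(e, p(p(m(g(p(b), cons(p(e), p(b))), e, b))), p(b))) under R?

cons(p(e), p(p(e)))

1. cons(p(g(cons(cons(b, b), e), e)), m(e, p(p(m(g(p(b), cons(p(e), p(b))), e, b))), p(b)))  →  cons(p(e), m(e, p(p(m(g(p(b), cons(p(e), p(b))), e, b))), p(b)))   [R2 at 1.1]
2. cons(p(e), m(e, p(p(m(g(p(b), cons(p(e), p(b))), e, b))), p(b)))  →  cons(p(e), p(p(m(g(p(b), cons(p(e), p(b))), e, b))))   [R3 at 2]
3. cons(p(e), p(p(m(g(p(b), cons(p(e), p(b))), e, b))))  →  cons(p(e), p(p(e)))   [R3 at 2.1.1]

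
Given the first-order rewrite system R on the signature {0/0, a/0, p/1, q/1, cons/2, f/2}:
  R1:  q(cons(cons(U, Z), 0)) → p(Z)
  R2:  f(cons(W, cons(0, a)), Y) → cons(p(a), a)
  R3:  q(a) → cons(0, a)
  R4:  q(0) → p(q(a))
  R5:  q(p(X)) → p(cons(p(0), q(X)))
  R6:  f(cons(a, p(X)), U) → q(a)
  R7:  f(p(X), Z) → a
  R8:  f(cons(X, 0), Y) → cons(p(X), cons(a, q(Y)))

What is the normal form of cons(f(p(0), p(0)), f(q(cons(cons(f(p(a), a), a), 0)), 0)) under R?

1. cons(f(p(0), p(0)), f(q(cons(cons(f(p(a), a), a), 0)), 0))  →  cons(a, f(q(cons(cons(f(p(a), a), a), 0)), 0))   [R7 at 1]
2. cons(a, f(q(cons(cons(f(p(a), a), a), 0)), 0))  →  cons(a, f(p(a), 0))   [R1 at 2.1]
3. cons(a, f(p(a), 0))  →  cons(a, a)   [R7 at 2]

cons(a, a)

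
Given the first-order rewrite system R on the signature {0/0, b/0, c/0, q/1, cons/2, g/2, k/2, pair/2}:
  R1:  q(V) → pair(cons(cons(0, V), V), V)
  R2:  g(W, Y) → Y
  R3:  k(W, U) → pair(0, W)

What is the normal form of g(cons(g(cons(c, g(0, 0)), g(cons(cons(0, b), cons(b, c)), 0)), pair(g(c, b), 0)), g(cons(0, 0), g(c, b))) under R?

1. g(cons(g(cons(c, g(0, 0)), g(cons(cons(0, b), cons(b, c)), 0)), pair(g(c, b), 0)), g(cons(0, 0), g(c, b)))  →  g(cons(0, 0), g(c, b))   [R2 at ε]
2. g(cons(0, 0), g(c, b))  →  g(c, b)   [R2 at ε]
3. g(c, b)  →  b   [R2 at ε]

b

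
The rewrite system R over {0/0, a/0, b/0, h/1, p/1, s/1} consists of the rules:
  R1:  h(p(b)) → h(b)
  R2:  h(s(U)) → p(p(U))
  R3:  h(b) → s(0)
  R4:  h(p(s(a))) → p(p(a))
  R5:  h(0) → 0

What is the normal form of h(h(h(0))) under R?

1. h(h(h(0)))  →  h(h(0))   [R5 at 1.1]
2. h(h(0))  →  h(0)   [R5 at 1]
3. h(0)  →  0   [R5 at ε]

0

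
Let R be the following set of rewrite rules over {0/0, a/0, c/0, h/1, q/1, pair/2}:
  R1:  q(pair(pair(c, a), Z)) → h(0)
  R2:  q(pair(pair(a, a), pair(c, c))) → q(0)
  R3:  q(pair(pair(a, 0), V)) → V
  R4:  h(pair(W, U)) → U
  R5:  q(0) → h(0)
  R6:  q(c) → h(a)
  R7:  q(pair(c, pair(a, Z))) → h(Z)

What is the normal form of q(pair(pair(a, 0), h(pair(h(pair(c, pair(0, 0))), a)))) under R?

a

1. q(pair(pair(a, 0), h(pair(h(pair(c, pair(0, 0))), a))))  →  h(pair(h(pair(c, pair(0, 0))), a))   [R3 at ε]
2. h(pair(h(pair(c, pair(0, 0))), a))  →  a   [R4 at ε]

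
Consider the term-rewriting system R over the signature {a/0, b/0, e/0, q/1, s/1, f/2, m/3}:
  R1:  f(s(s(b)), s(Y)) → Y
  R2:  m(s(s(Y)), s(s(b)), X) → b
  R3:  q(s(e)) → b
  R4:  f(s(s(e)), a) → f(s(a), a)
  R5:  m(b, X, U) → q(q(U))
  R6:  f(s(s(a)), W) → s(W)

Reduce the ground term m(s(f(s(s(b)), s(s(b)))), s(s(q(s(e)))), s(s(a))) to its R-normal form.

b

1. m(s(f(s(s(b)), s(s(b)))), s(s(q(s(e)))), s(s(a)))  →  m(s(s(b)), s(s(q(s(e)))), s(s(a)))   [R1 at 1.1]
2. m(s(s(b)), s(s(q(s(e)))), s(s(a)))  →  m(s(s(b)), s(s(b)), s(s(a)))   [R3 at 2.1.1]
3. m(s(s(b)), s(s(b)), s(s(a)))  →  b   [R2 at ε]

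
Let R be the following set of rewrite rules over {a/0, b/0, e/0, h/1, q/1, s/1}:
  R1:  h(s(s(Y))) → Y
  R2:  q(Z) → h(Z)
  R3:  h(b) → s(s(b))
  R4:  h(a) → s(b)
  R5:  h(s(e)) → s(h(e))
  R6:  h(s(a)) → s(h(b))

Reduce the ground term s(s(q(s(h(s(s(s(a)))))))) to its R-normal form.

1. s(s(q(s(h(s(s(s(a))))))))  →  s(s(h(s(h(s(s(s(a))))))))   [R2 at 1.1]
2. s(s(h(s(h(s(s(s(a))))))))  →  s(s(h(s(s(a)))))   [R1 at 1.1.1.1]
3. s(s(h(s(s(a)))))  →  s(s(a))   [R1 at 1.1]

s(s(a))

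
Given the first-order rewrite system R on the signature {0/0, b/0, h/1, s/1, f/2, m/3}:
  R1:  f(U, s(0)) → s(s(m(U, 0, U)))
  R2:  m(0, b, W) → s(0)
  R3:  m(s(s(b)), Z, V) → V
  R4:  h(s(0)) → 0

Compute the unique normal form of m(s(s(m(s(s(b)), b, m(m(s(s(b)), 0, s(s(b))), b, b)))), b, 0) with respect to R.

1. m(s(s(m(s(s(b)), b, m(m(s(s(b)), 0, s(s(b))), b, b)))), b, 0)  →  m(s(s(m(m(s(s(b)), 0, s(s(b))), b, b))), b, 0)   [R3 at 1.1.1]
2. m(s(s(m(m(s(s(b)), 0, s(s(b))), b, b))), b, 0)  →  m(s(s(m(s(s(b)), b, b))), b, 0)   [R3 at 1.1.1.1]
3. m(s(s(m(s(s(b)), b, b))), b, 0)  →  m(s(s(b)), b, 0)   [R3 at 1.1.1]
4. m(s(s(b)), b, 0)  →  0   [R3 at ε]

0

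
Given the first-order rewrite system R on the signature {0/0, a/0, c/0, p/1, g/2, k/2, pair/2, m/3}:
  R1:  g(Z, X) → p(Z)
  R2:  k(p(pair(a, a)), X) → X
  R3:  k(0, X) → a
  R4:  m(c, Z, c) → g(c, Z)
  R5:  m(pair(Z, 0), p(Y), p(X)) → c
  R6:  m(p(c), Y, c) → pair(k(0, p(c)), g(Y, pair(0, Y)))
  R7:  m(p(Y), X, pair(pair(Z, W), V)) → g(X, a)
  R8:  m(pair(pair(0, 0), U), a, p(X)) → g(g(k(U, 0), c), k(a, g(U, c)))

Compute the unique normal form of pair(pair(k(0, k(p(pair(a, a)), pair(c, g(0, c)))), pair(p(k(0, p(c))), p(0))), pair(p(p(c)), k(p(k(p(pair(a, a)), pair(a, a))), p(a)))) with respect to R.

pair(pair(a, pair(p(a), p(0))), pair(p(p(c)), p(a)))

1. pair(pair(k(0, k(p(pair(a, a)), pair(c, g(0, c)))), pair(p(k(0, p(c))), p(0))), pair(p(p(c)), k(p(k(p(pair(a, a)), pair(a, a))), p(a))))  →  pair(pair(a, pair(p(k(0, p(c))), p(0))), pair(p(p(c)), k(p(k(p(pair(a, a)), pair(a, a))), p(a))))   [R3 at 1.1]
2. pair(pair(a, pair(p(k(0, p(c))), p(0))), pair(p(p(c)), k(p(k(p(pair(a, a)), pair(a, a))), p(a))))  →  pair(pair(a, pair(p(a), p(0))), pair(p(p(c)), k(p(k(p(pair(a, a)), pair(a, a))), p(a))))   [R3 at 1.2.1.1]
3. pair(pair(a, pair(p(a), p(0))), pair(p(p(c)), k(p(k(p(pair(a, a)), pair(a, a))), p(a))))  →  pair(pair(a, pair(p(a), p(0))), pair(p(p(c)), k(p(pair(a, a)), p(a))))   [R2 at 2.2.1.1]
4. pair(pair(a, pair(p(a), p(0))), pair(p(p(c)), k(p(pair(a, a)), p(a))))  →  pair(pair(a, pair(p(a), p(0))), pair(p(p(c)), p(a)))   [R2 at 2.2]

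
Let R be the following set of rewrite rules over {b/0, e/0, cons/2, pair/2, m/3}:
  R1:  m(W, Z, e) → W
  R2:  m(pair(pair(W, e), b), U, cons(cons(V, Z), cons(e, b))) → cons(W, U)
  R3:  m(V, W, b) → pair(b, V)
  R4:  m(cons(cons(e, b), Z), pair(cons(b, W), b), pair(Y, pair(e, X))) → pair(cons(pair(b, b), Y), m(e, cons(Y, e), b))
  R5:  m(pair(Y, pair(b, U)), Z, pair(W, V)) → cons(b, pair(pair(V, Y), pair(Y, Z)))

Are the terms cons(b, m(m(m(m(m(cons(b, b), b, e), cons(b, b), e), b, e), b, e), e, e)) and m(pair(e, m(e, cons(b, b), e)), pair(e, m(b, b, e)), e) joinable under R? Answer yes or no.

Reduce t₁ = cons(b, m(m(m(m(m(cons(b, b), b, e), cons(b, b), e), b, e), b, e), e, e)):
1. cons(b, m(m(m(m(m(cons(b, b), b, e), cons(b, b), e), b, e), b, e), e, e))  →  cons(b, m(m(m(m(cons(b, b), b, e), cons(b, b), e), b, e), b, e))   [R1 at 2]
2. cons(b, m(m(m(m(cons(b, b), b, e), cons(b, b), e), b, e), b, e))  →  cons(b, m(m(m(cons(b, b), b, e), cons(b, b), e), b, e))   [R1 at 2]
3. cons(b, m(m(m(cons(b, b), b, e), cons(b, b), e), b, e))  →  cons(b, m(m(cons(b, b), b, e), cons(b, b), e))   [R1 at 2]
4. cons(b, m(m(cons(b, b), b, e), cons(b, b), e))  →  cons(b, m(cons(b, b), b, e))   [R1 at 2]
5. cons(b, m(cons(b, b), b, e))  →  cons(b, cons(b, b))   [R1 at 2]

Reduce t₂ = m(pair(e, m(e, cons(b, b), e)), pair(e, m(b, b, e)), e):
1. m(pair(e, m(e, cons(b, b), e)), pair(e, m(b, b, e)), e)  →  pair(e, m(e, cons(b, b), e))   [R1 at ε]
2. pair(e, m(e, cons(b, b), e))  →  pair(e, e)   [R1 at 2]

no — NF(t₁) = cons(b, cons(b, b)), NF(t₂) = pair(e, e)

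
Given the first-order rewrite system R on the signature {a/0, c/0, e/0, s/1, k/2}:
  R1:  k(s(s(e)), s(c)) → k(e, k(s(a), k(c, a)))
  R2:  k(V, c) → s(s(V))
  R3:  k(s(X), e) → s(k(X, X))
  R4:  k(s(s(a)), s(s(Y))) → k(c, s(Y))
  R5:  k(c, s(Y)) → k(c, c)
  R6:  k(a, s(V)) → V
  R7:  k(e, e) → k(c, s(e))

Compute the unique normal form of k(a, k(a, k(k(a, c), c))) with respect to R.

s(s(a))

1. k(a, k(a, k(k(a, c), c)))  →  k(a, k(a, s(s(k(a, c)))))   [R2 at 2.2]
2. k(a, k(a, s(s(k(a, c)))))  →  k(a, s(k(a, c)))   [R6 at 2]
3. k(a, s(k(a, c)))  →  k(a, c)   [R6 at ε]
4. k(a, c)  →  s(s(a))   [R2 at ε]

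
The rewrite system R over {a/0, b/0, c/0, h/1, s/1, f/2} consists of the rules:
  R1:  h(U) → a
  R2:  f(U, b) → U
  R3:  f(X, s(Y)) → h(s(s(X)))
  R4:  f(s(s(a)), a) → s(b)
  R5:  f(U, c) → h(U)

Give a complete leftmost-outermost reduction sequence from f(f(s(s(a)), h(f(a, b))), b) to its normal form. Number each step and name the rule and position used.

1. f(f(s(s(a)), h(f(a, b))), b)  →  f(s(s(a)), h(f(a, b)))   [R2 at ε]
2. f(s(s(a)), h(f(a, b)))  →  f(s(s(a)), a)   [R1 at 2]
3. f(s(s(a)), a)  →  s(b)   [R4 at ε]

s(b)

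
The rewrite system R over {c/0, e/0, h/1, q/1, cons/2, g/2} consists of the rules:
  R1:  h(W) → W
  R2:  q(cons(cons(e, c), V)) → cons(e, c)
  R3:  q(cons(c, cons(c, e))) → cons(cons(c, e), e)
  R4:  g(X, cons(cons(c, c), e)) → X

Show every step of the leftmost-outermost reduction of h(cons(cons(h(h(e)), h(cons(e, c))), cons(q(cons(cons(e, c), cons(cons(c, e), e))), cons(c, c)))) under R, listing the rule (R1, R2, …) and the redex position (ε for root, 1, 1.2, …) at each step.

1. h(cons(cons(h(h(e)), h(cons(e, c))), cons(q(cons(cons(e, c), cons(cons(c, e), e))), cons(c, c))))  →  cons(cons(h(h(e)), h(cons(e, c))), cons(q(cons(cons(e, c), cons(cons(c, e), e))), cons(c, c)))   [R1 at ε]
2. cons(cons(h(h(e)), h(cons(e, c))), cons(q(cons(cons(e, c), cons(cons(c, e), e))), cons(c, c)))  →  cons(cons(h(e), h(cons(e, c))), cons(q(cons(cons(e, c), cons(cons(c, e), e))), cons(c, c)))   [R1 at 1.1]
3. cons(cons(h(e), h(cons(e, c))), cons(q(cons(cons(e, c), cons(cons(c, e), e))), cons(c, c)))  →  cons(cons(e, h(cons(e, c))), cons(q(cons(cons(e, c), cons(cons(c, e), e))), cons(c, c)))   [R1 at 1.1]
4. cons(cons(e, h(cons(e, c))), cons(q(cons(cons(e, c), cons(cons(c, e), e))), cons(c, c)))  →  cons(cons(e, cons(e, c)), cons(q(cons(cons(e, c), cons(cons(c, e), e))), cons(c, c)))   [R1 at 1.2]
5. cons(cons(e, cons(e, c)), cons(q(cons(cons(e, c), cons(cons(c, e), e))), cons(c, c)))  →  cons(cons(e, cons(e, c)), cons(cons(e, c), cons(c, c)))   [R2 at 2.1]

cons(cons(e, cons(e, c)), cons(cons(e, c), cons(c, c)))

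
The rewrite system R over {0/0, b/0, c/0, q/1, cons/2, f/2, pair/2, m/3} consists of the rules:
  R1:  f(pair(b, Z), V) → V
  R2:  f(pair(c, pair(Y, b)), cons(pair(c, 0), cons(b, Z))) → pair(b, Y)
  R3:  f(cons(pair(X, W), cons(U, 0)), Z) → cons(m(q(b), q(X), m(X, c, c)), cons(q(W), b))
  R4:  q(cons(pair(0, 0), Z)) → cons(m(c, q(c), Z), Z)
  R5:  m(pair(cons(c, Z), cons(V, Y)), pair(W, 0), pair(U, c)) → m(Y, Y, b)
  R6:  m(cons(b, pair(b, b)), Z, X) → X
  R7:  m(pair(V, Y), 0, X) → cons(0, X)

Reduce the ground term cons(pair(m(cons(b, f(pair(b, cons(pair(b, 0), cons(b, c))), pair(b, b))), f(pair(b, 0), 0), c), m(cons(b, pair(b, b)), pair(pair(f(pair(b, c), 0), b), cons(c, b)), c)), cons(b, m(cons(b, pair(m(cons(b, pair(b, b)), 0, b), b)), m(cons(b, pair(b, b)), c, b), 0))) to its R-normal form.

cons(pair(c, c), cons(b, 0))

1. cons(pair(m(cons(b, f(pair(b, cons(pair(b, 0), cons(b, c))), pair(b, b))), f(pair(b, 0), 0), c), m(cons(b, pair(b, b)), pair(pair(f(pair(b, c), 0), b), cons(c, b)), c)), cons(b, m(cons(b, pair(m(cons(b, pair(b, b)), 0, b), b)), m(cons(b, pair(b, b)), c, b), 0)))  →  cons(pair(m(cons(b, pair(b, b)), f(pair(b, 0), 0), c), m(cons(b, pair(b, b)), pair(pair(f(pair(b, c), 0), b), cons(c, b)), c)), cons(b, m(cons(b, pair(m(cons(b, pair(b, b)), 0, b), b)), m(cons(b, pair(b, b)), c, b), 0)))   [R1 at 1.1.1.2]
2. cons(pair(m(cons(b, pair(b, b)), f(pair(b, 0), 0), c), m(cons(b, pair(b, b)), pair(pair(f(pair(b, c), 0), b), cons(c, b)), c)), cons(b, m(cons(b, pair(m(cons(b, pair(b, b)), 0, b), b)), m(cons(b, pair(b, b)), c, b), 0)))  →  cons(pair(c, m(cons(b, pair(b, b)), pair(pair(f(pair(b, c), 0), b), cons(c, b)), c)), cons(b, m(cons(b, pair(m(cons(b, pair(b, b)), 0, b), b)), m(cons(b, pair(b, b)), c, b), 0)))   [R6 at 1.1]
3. cons(pair(c, m(cons(b, pair(b, b)), pair(pair(f(pair(b, c), 0), b), cons(c, b)), c)), cons(b, m(cons(b, pair(m(cons(b, pair(b, b)), 0, b), b)), m(cons(b, pair(b, b)), c, b), 0)))  →  cons(pair(c, c), cons(b, m(cons(b, pair(m(cons(b, pair(b, b)), 0, b), b)), m(cons(b, pair(b, b)), c, b), 0)))   [R6 at 1.2]
4. cons(pair(c, c), cons(b, m(cons(b, pair(m(cons(b, pair(b, b)), 0, b), b)), m(cons(b, pair(b, b)), c, b), 0)))  →  cons(pair(c, c), cons(b, m(cons(b, pair(b, b)), m(cons(b, pair(b, b)), c, b), 0)))   [R6 at 2.2.1.2.1]
5. cons(pair(c, c), cons(b, m(cons(b, pair(b, b)), m(cons(b, pair(b, b)), c, b), 0)))  →  cons(pair(c, c), cons(b, 0))   [R6 at 2.2]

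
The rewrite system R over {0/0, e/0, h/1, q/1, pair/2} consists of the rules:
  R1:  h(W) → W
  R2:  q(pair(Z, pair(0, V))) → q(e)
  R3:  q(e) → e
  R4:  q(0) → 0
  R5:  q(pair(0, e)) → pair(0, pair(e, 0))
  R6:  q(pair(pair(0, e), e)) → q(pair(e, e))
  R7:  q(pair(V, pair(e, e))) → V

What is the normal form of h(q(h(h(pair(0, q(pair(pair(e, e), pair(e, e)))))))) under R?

1. h(q(h(h(pair(0, q(pair(pair(e, e), pair(e, e))))))))  →  q(h(h(pair(0, q(pair(pair(e, e), pair(e, e)))))))   [R1 at ε]
2. q(h(h(pair(0, q(pair(pair(e, e), pair(e, e)))))))  →  q(h(pair(0, q(pair(pair(e, e), pair(e, e))))))   [R1 at 1]
3. q(h(pair(0, q(pair(pair(e, e), pair(e, e))))))  →  q(pair(0, q(pair(pair(e, e), pair(e, e)))))   [R1 at 1]
4. q(pair(0, q(pair(pair(e, e), pair(e, e)))))  →  q(pair(0, pair(e, e)))   [R7 at 1.2]
5. q(pair(0, pair(e, e)))  →  0   [R7 at ε]

0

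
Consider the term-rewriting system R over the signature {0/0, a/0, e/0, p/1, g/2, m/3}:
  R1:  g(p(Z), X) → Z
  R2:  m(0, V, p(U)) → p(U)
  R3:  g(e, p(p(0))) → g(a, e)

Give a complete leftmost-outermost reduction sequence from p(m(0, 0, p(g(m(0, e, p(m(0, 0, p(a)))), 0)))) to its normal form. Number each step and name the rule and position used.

1. p(m(0, 0, p(g(m(0, e, p(m(0, 0, p(a)))), 0))))  →  p(p(g(m(0, e, p(m(0, 0, p(a)))), 0)))   [R2 at 1]
2. p(p(g(m(0, e, p(m(0, 0, p(a)))), 0)))  →  p(p(g(p(m(0, 0, p(a))), 0)))   [R2 at 1.1.1]
3. p(p(g(p(m(0, 0, p(a))), 0)))  →  p(p(m(0, 0, p(a))))   [R1 at 1.1]
4. p(p(m(0, 0, p(a))))  →  p(p(p(a)))   [R2 at 1.1]

p(p(p(a)))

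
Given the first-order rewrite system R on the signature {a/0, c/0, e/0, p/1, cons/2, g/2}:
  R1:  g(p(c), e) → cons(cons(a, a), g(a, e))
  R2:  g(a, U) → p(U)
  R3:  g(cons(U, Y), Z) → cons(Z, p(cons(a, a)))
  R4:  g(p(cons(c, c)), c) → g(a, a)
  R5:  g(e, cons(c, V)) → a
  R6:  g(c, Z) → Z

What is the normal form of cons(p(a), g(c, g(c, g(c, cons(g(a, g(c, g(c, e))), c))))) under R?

1. cons(p(a), g(c, g(c, g(c, cons(g(a, g(c, g(c, e))), c)))))  →  cons(p(a), g(c, g(c, cons(g(a, g(c, g(c, e))), c))))   [R6 at 2]
2. cons(p(a), g(c, g(c, cons(g(a, g(c, g(c, e))), c))))  →  cons(p(a), g(c, cons(g(a, g(c, g(c, e))), c)))   [R6 at 2]
3. cons(p(a), g(c, cons(g(a, g(c, g(c, e))), c)))  →  cons(p(a), cons(g(a, g(c, g(c, e))), c))   [R6 at 2]
4. cons(p(a), cons(g(a, g(c, g(c, e))), c))  →  cons(p(a), cons(p(g(c, g(c, e))), c))   [R2 at 2.1]
5. cons(p(a), cons(p(g(c, g(c, e))), c))  →  cons(p(a), cons(p(g(c, e)), c))   [R6 at 2.1.1]
6. cons(p(a), cons(p(g(c, e)), c))  →  cons(p(a), cons(p(e), c))   [R6 at 2.1.1]

cons(p(a), cons(p(e), c))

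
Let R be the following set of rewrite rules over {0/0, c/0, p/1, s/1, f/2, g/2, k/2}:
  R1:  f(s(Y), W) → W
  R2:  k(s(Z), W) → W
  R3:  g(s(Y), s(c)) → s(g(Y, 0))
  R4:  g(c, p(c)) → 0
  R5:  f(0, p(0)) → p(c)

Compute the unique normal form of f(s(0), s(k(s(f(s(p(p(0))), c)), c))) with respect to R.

s(c)

1. f(s(0), s(k(s(f(s(p(p(0))), c)), c)))  →  s(k(s(f(s(p(p(0))), c)), c))   [R1 at ε]
2. s(k(s(f(s(p(p(0))), c)), c))  →  s(c)   [R2 at 1]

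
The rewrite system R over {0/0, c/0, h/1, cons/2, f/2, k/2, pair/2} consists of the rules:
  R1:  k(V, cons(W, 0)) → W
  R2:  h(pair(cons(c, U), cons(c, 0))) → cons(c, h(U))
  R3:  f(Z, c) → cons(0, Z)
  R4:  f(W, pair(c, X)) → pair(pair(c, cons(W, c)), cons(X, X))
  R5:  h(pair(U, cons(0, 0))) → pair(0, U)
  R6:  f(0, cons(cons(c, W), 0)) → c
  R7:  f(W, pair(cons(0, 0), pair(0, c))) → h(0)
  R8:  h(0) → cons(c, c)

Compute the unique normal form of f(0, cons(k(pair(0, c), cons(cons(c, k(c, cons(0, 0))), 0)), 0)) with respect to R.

1. f(0, cons(k(pair(0, c), cons(cons(c, k(c, cons(0, 0))), 0)), 0))  →  f(0, cons(cons(c, k(c, cons(0, 0))), 0))   [R1 at 2.1]
2. f(0, cons(cons(c, k(c, cons(0, 0))), 0))  →  c   [R6 at ε]

c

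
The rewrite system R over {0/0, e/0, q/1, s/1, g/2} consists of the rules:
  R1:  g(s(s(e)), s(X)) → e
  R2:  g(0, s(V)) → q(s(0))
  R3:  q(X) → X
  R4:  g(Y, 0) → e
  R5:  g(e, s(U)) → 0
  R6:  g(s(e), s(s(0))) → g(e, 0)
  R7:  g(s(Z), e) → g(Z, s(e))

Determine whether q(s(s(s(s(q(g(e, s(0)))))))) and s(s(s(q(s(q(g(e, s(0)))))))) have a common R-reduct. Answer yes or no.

yes — NF(t₁) = s(s(s(s(0)))), NF(t₂) = s(s(s(s(0))))

Reduce t₁ = q(s(s(s(s(q(g(e, s(0)))))))):
1. q(s(s(s(s(q(g(e, s(0))))))))  →  s(s(s(s(q(g(e, s(0)))))))   [R3 at ε]
2. s(s(s(s(q(g(e, s(0)))))))  →  s(s(s(s(g(e, s(0))))))   [R3 at 1.1.1.1]
3. s(s(s(s(g(e, s(0))))))  →  s(s(s(s(0))))   [R5 at 1.1.1.1]

Reduce t₂ = s(s(s(q(s(q(g(e, s(0)))))))):
1. s(s(s(q(s(q(g(e, s(0))))))))  →  s(s(s(s(q(g(e, s(0)))))))   [R3 at 1.1.1]
2. s(s(s(s(q(g(e, s(0)))))))  →  s(s(s(s(g(e, s(0))))))   [R3 at 1.1.1.1]
3. s(s(s(s(g(e, s(0))))))  →  s(s(s(s(0))))   [R5 at 1.1.1.1]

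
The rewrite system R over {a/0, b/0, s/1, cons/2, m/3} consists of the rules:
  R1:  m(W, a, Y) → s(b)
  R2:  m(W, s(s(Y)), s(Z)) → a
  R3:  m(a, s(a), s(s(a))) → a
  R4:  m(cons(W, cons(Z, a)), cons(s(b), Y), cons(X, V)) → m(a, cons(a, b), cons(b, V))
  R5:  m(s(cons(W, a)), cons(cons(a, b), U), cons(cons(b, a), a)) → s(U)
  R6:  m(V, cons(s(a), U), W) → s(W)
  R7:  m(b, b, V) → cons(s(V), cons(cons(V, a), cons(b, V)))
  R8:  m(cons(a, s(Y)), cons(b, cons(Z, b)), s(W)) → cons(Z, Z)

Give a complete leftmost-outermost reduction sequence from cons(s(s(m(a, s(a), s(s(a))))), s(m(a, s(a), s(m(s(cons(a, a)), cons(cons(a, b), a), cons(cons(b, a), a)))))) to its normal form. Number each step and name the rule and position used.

1. cons(s(s(m(a, s(a), s(s(a))))), s(m(a, s(a), s(m(s(cons(a, a)), cons(cons(a, b), a), cons(cons(b, a), a))))))  →  cons(s(s(a)), s(m(a, s(a), s(m(s(cons(a, a)), cons(cons(a, b), a), cons(cons(b, a), a))))))   [R3 at 1.1.1]
2. cons(s(s(a)), s(m(a, s(a), s(m(s(cons(a, a)), cons(cons(a, b), a), cons(cons(b, a), a))))))  →  cons(s(s(a)), s(m(a, s(a), s(s(a)))))   [R5 at 2.1.3.1]
3. cons(s(s(a)), s(m(a, s(a), s(s(a)))))  →  cons(s(s(a)), s(a))   [R3 at 2.1]

cons(s(s(a)), s(a))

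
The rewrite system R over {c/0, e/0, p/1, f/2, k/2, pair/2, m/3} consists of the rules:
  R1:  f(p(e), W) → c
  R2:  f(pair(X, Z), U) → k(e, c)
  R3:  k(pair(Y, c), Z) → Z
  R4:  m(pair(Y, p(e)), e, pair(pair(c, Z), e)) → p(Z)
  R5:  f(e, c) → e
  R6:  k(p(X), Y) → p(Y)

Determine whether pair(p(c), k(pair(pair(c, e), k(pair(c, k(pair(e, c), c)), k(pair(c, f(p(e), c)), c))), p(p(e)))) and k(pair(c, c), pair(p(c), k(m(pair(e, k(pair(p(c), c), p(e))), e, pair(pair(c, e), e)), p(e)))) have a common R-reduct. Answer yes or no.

Reduce t₁ = pair(p(c), k(pair(pair(c, e), k(pair(c, k(pair(e, c), c)), k(pair(c, f(p(e), c)), c))), p(p(e)))):
1. pair(p(c), k(pair(pair(c, e), k(pair(c, k(pair(e, c), c)), k(pair(c, f(p(e), c)), c))), p(p(e))))  →  pair(p(c), k(pair(pair(c, e), k(pair(c, c), k(pair(c, f(p(e), c)), c))), p(p(e))))   [R3 at 2.1.2.1.2]
2. pair(p(c), k(pair(pair(c, e), k(pair(c, c), k(pair(c, f(p(e), c)), c))), p(p(e))))  →  pair(p(c), k(pair(pair(c, e), k(pair(c, f(p(e), c)), c)), p(p(e))))   [R3 at 2.1.2]
3. pair(p(c), k(pair(pair(c, e), k(pair(c, f(p(e), c)), c)), p(p(e))))  →  pair(p(c), k(pair(pair(c, e), k(pair(c, c), c)), p(p(e))))   [R1 at 2.1.2.1.2]
4. pair(p(c), k(pair(pair(c, e), k(pair(c, c), c)), p(p(e))))  →  pair(p(c), k(pair(pair(c, e), c), p(p(e))))   [R3 at 2.1.2]
5. pair(p(c), k(pair(pair(c, e), c), p(p(e))))  →  pair(p(c), p(p(e)))   [R3 at 2]

Reduce t₂ = k(pair(c, c), pair(p(c), k(m(pair(e, k(pair(p(c), c), p(e))), e, pair(pair(c, e), e)), p(e)))):
1. k(pair(c, c), pair(p(c), k(m(pair(e, k(pair(p(c), c), p(e))), e, pair(pair(c, e), e)), p(e))))  →  pair(p(c), k(m(pair(e, k(pair(p(c), c), p(e))), e, pair(pair(c, e), e)), p(e)))   [R3 at ε]
2. pair(p(c), k(m(pair(e, k(pair(p(c), c), p(e))), e, pair(pair(c, e), e)), p(e)))  →  pair(p(c), k(m(pair(e, p(e)), e, pair(pair(c, e), e)), p(e)))   [R3 at 2.1.1.2]
3. pair(p(c), k(m(pair(e, p(e)), e, pair(pair(c, e), e)), p(e)))  →  pair(p(c), k(p(e), p(e)))   [R4 at 2.1]
4. pair(p(c), k(p(e), p(e)))  →  pair(p(c), p(p(e)))   [R6 at 2]

yes — NF(t₁) = pair(p(c), p(p(e))), NF(t₂) = pair(p(c), p(p(e)))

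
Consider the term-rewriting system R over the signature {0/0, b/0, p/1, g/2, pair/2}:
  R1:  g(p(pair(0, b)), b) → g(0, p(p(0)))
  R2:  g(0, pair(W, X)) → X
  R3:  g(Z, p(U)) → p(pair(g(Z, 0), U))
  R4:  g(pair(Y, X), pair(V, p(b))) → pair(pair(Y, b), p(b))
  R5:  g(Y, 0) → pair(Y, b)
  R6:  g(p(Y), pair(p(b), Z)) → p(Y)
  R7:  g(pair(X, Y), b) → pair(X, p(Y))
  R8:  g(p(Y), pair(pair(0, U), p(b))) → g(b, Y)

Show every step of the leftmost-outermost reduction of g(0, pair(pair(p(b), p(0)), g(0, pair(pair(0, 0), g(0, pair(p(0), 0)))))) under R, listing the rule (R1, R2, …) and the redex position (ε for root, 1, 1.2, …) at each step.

0

1. g(0, pair(pair(p(b), p(0)), g(0, pair(pair(0, 0), g(0, pair(p(0), 0))))))  →  g(0, pair(pair(0, 0), g(0, pair(p(0), 0))))   [R2 at ε]
2. g(0, pair(pair(0, 0), g(0, pair(p(0), 0))))  →  g(0, pair(p(0), 0))   [R2 at ε]
3. g(0, pair(p(0), 0))  →  0   [R2 at ε]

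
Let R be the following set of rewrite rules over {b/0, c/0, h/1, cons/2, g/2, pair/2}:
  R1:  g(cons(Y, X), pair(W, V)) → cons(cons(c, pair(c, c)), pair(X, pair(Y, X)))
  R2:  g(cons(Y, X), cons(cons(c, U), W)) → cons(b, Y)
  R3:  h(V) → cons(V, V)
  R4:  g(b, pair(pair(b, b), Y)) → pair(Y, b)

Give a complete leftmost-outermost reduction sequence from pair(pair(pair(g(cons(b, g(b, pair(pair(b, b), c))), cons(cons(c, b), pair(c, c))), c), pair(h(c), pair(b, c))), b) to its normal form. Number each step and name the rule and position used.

pair(pair(pair(cons(b, b), c), pair(cons(c, c), pair(b, c))), b)

1. pair(pair(pair(g(cons(b, g(b, pair(pair(b, b), c))), cons(cons(c, b), pair(c, c))), c), pair(h(c), pair(b, c))), b)  →  pair(pair(pair(cons(b, b), c), pair(h(c), pair(b, c))), b)   [R2 at 1.1.1]
2. pair(pair(pair(cons(b, b), c), pair(h(c), pair(b, c))), b)  →  pair(pair(pair(cons(b, b), c), pair(cons(c, c), pair(b, c))), b)   [R3 at 1.2.1]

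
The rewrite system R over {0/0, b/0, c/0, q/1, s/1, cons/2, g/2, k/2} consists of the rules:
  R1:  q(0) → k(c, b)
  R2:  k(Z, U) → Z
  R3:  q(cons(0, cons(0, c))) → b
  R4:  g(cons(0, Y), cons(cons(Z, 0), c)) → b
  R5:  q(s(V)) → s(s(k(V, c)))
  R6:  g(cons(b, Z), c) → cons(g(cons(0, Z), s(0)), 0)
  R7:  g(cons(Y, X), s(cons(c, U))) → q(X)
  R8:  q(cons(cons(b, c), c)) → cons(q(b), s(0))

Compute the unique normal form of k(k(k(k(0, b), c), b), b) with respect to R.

1. k(k(k(k(0, b), c), b), b)  →  k(k(k(0, b), c), b)   [R2 at ε]
2. k(k(k(0, b), c), b)  →  k(k(0, b), c)   [R2 at ε]
3. k(k(0, b), c)  →  k(0, b)   [R2 at ε]
4. k(0, b)  →  0   [R2 at ε]

0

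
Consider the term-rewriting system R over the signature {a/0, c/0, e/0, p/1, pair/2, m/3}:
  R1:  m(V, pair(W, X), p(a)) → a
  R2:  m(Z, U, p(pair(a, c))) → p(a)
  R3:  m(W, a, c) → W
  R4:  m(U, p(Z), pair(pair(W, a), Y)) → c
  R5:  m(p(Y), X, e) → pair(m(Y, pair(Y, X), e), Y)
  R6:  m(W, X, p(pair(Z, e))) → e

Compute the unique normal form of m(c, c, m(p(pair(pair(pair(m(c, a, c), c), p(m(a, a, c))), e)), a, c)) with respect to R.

e

1. m(c, c, m(p(pair(pair(pair(m(c, a, c), c), p(m(a, a, c))), e)), a, c))  →  m(c, c, p(pair(pair(pair(m(c, a, c), c), p(m(a, a, c))), e)))   [R3 at 3]
2. m(c, c, p(pair(pair(pair(m(c, a, c), c), p(m(a, a, c))), e)))  →  e   [R6 at ε]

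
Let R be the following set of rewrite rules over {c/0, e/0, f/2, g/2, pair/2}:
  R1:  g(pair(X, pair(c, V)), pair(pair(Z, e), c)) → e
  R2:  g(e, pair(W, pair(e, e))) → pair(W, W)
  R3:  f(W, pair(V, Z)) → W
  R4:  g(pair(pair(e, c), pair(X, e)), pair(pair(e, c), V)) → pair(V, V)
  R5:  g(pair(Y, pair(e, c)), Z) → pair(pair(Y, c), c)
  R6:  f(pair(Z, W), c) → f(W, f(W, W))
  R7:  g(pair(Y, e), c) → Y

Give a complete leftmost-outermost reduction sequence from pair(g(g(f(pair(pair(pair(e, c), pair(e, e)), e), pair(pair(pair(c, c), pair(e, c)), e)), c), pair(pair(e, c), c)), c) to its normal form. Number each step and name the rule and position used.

pair(pair(c, c), c)

1. pair(g(g(f(pair(pair(pair(e, c), pair(e, e)), e), pair(pair(pair(c, c), pair(e, c)), e)), c), pair(pair(e, c), c)), c)  →  pair(g(g(pair(pair(pair(e, c), pair(e, e)), e), c), pair(pair(e, c), c)), c)   [R3 at 1.1.1]
2. pair(g(g(pair(pair(pair(e, c), pair(e, e)), e), c), pair(pair(e, c), c)), c)  →  pair(g(pair(pair(e, c), pair(e, e)), pair(pair(e, c), c)), c)   [R7 at 1.1]
3. pair(g(pair(pair(e, c), pair(e, e)), pair(pair(e, c), c)), c)  →  pair(pair(c, c), c)   [R4 at 1]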